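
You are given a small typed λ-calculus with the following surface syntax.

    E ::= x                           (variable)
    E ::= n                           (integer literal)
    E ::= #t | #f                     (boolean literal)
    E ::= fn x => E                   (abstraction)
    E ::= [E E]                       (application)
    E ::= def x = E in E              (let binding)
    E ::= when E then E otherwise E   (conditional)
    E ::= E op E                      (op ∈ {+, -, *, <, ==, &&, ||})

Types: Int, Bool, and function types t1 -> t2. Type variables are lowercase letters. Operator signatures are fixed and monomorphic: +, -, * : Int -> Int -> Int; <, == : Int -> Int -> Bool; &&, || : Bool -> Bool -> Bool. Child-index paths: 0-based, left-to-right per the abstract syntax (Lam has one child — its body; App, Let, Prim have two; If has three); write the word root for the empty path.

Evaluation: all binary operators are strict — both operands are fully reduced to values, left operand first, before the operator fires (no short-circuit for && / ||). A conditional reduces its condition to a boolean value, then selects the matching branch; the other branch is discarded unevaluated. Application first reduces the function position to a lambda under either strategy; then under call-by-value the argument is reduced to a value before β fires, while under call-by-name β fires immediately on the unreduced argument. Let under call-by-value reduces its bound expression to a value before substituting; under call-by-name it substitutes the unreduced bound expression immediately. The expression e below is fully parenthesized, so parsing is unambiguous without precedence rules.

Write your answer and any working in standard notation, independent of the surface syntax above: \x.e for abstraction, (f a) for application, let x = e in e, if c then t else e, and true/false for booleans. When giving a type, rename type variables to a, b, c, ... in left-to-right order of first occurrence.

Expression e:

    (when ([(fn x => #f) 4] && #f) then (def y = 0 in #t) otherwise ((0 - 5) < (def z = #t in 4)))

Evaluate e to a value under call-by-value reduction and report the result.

Trace:
step 0: (if (((\x.false) 4) && false) then (let y = 0 in true) else ((0 - 5) < (let z = true in 4)))
step 1: [beta@0.0] (if (false && false) then (let y = 0 in true) else ((0 - 5) < (let z = true in 4)))
step 2: [delta@0] (if false then (let y = 0 in true) else ((0 - 5) < (let z = true in 4)))
step 3: [if@root] ((0 - 5) < (let z = true in 4))
step 4: [delta@0] (-5 < (let z = true in 4))
step 5: [let@1] (-5 < 4)
step 6: [delta@root] true

Answer: true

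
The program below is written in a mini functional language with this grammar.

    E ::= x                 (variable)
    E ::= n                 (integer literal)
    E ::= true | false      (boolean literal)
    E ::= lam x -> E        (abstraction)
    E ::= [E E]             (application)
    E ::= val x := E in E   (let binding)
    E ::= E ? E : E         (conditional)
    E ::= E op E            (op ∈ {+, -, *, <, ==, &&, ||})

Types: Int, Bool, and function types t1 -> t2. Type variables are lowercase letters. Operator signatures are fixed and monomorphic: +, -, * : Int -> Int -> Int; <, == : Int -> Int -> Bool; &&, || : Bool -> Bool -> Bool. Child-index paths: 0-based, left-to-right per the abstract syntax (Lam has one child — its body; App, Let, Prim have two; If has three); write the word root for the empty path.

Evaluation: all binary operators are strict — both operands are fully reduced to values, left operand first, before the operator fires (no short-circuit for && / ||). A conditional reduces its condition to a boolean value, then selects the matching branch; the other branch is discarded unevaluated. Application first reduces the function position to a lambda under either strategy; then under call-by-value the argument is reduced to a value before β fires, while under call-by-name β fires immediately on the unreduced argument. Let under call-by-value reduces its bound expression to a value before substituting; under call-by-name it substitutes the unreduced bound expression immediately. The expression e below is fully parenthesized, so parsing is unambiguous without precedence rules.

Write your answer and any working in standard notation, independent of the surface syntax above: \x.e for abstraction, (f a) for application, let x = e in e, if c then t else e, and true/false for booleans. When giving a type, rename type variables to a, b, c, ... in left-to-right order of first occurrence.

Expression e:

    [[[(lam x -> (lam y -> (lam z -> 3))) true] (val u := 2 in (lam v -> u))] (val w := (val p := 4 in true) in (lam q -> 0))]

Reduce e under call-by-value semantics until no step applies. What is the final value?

Derivation:
step 0: ((((\x.(\y.(\z.3))) true) (let u = 2 in (\v.u))) (let w = (let p = 4 in true) in (\q.0)))
step 1: [beta@0.0] (((\y.(\z.3)) (let u = 2 in (\v.u))) (let w = (let p = 4 in true) in (\q.0)))
step 2: [let@0.1] (((\y.(\z.3)) (\v.2)) (let w = (let p = 4 in true) in (\q.0)))
step 3: [beta@0] ((\z.3) (let w = (let p = 4 in true) in (\q.0)))
step 4: [let@1.0] ((\z.3) (let w = true in (\q.0)))
step 5: [let@1] ((\z.3) (\q.0))
step 6: [beta@root] 3

Answer: 3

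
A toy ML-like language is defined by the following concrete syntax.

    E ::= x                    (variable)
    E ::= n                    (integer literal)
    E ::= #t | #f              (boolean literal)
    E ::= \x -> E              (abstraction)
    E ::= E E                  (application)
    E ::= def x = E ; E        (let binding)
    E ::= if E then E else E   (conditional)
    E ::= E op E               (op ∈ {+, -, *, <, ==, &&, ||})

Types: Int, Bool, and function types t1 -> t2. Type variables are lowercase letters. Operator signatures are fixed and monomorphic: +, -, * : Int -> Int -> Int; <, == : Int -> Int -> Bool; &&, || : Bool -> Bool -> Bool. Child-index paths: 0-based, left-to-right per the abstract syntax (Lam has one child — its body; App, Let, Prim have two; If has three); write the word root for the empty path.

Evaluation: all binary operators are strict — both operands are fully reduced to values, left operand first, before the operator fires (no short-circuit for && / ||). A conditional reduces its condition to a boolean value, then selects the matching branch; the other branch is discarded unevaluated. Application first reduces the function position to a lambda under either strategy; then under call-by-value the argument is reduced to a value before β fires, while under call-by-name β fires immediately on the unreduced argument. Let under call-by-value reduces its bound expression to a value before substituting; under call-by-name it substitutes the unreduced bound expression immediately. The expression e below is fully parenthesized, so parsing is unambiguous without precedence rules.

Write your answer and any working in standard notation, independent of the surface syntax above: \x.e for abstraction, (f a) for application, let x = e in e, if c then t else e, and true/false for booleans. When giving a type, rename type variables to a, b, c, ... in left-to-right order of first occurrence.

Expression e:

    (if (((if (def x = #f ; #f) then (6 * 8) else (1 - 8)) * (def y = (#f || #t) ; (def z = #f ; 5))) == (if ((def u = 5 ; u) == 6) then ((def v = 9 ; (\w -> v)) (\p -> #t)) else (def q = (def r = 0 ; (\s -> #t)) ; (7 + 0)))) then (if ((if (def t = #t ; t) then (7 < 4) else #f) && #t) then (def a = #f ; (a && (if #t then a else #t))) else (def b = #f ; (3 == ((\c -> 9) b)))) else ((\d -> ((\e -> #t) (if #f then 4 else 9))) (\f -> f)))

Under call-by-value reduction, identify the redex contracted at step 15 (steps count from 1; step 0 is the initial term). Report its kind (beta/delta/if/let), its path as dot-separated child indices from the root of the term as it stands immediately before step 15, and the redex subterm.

Answer: if at root : (if false then (if ((if (let t = true in t) then (7 < 4) else false) && true) then (let a = false in (a && (if true then a else true))) else (let b = false in (3 == ((\c.9) b)))) else ((\d.((\e.true) (if false then 4 else 9))) (\f.f)))

Working:
step 0: (if (((if (let x = false in false) then (6 * 8) else (1 - 8)) * (let y = (false || true) in (let z = false in 5))) == (if ((let u = 5 in u) == 6) then ((let v = 9 in (\w.v)) (\p.true)) else (let q = (let r = 0 in (\s.true)) in (7 + 0)))) then (if ((if (let t = true in t) then (7 < 4) else false) && true) then (let a = false in (a && (if true then a else true))) else (let b = false in (3 == ((\c.9) b)))) else ((\d.((\e.true) (if false then 4 else 9))) (\f.f)))
step 1: [let@0.0.0.0] (if (((if false then (6 * 8) else (1 - 8)) * (let y = (false || true) in (let z = false in 5))) == (if ((let u = 5 in u) == 6) then ((let v = 9 in (\w.v)) (\p.true)) else (let q = (let r = 0 in (\s.true)) in (7 + 0)))) then (if ((if (let t = true in t) then (7 < 4) else false) && true) then (let a = false in (a && (if true then a else true))) else (let b = false in (3 == ((\c.9) b)))) else ((\d.((\e.true) (if false then 4 else 9))) (\f.f)))
step 2: [if@0.0.0] (if (((1 - 8) * (let y = (false || true) in (let z = false in 5))) == (if ((let u = 5 in u) == 6) then ((let v = 9 in (\w.v)) (\p.true)) else (let q = (let r = 0 in (\s.true)) in (7 + 0)))) then (if ((if (let t = true in t) then (7 < 4) else false) && true) then (let a = false in (a && (if true then a else true))) else (let b = false in (3 == ((\c.9) b)))) else ((\d.((\e.true) (if false then 4 else 9))) (\f.f)))
step 3: [delta@0.0.0] (if ((-7 * (let y = (false || true) in (let z = false in 5))) == (if ((let u = 5 in u) == 6) then ((let v = 9 in (\w.v)) (\p.true)) else (let q = (let r = 0 in (\s.true)) in (7 + 0)))) then (if ((if (let t = true in t) then (7 < 4) else false) && true) then (let a = false in (a && (if true then a else true))) else (let b = false in (3 == ((\c.9) b)))) else ((\d.((\e.true) (if false then 4 else 9))) (\f.f)))
step 4: [delta@0.0.1.0] (if ((-7 * (let y = true in (let z = false in 5))) == (if ((let u = 5 in u) == 6) then ((let v = 9 in (\w.v)) (\p.true)) else (let q = (let r = 0 in (\s.true)) in (7 + 0)))) then (if ((if (let t = true in t) then (7 < 4) else false) && true) then (let a = false in (a && (if true then a else true))) else (let b = false in (3 == ((\c.9) b)))) else ((\d.((\e.true) (if false then 4 else 9))) (\f.f)))
step 5: [let@0.0.1] (if ((-7 * (let z = false in 5)) == (if ((let u = 5 in u) == 6) then ((let v = 9 in (\w.v)) (\p.true)) else (let q = (let r = 0 in (\s.true)) in (7 + 0)))) then (if ((if (let t = true in t) then (7 < 4) else false) && true) then (let a = false in (a && (if true then a else true))) else (let b = false in (3 == ((\c.9) b)))) else ((\d.((\e.true) (if false then 4 else 9))) (\f.f)))
step 6: [let@0.0.1] (if ((-7 * 5) == (if ((let u = 5 in u) == 6) then ((let v = 9 in (\w.v)) (\p.true)) else (let q = (let r = 0 in (\s.true)) in (7 + 0)))) then (if ((if (let t = true in t) then (7 < 4) else false) && true) then (let a = false in (a && (if true then a else true))) else (let b = false in (3 == ((\c.9) b)))) else ((\d.((\e.true) (if false then 4 else 9))) (\f.f)))
step 7: [delta@0.0] (if (-35 == (if ((let u = 5 in u) == 6) then ((let v = 9 in (\w.v)) (\p.true)) else (let q = (let r = 0 in (\s.true)) in (7 + 0)))) then (if ((if (let t = true in t) then (7 < 4) else false) && true) then (let a = false in (a && (if true then a else true))) else (let b = false in (3 == ((\c.9) b)))) else ((\d.((\e.true) (if false then 4 else 9))) (\f.f)))
step 8: [let@0.1.0.0] (if (-35 == (if (5 == 6) then ((let v = 9 in (\w.v)) (\p.true)) else (let q = (let r = 0 in (\s.true)) in (7 + 0)))) then (if ((if (let t = true in t) then (7 < 4) else false) && true) then (let a = false in (a && (if true then a else true))) else (let b = false in (3 == ((\c.9) b)))) else ((\d.((\e.true) (if false then 4 else 9))) (\f.f)))
step 9: [delta@0.1.0] (if (-35 == (if false then ((let v = 9 in (\w.v)) (\p.true)) else (let q = (let r = 0 in (\s.true)) in (7 + 0)))) then (if ((if (let t = true in t) then (7 < 4) else false) && true) then (let a = false in (a && (if true then a else true))) else (let b = false in (3 == ((\c.9) b)))) else ((\d.((\e.true) (if false then 4 else 9))) (\f.f)))
step 10: [if@0.1] (if (-35 == (let q = (let r = 0 in (\s.true)) in (7 + 0))) then (if ((if (let t = true in t) then (7 < 4) else false) && true) then (let a = false in (a && (if true then a else true))) else (let b = false in (3 == ((\c.9) b)))) else ((\d.((\e.true) (if false then 4 else 9))) (\f.f)))
step 11: [let@0.1.0] (if (-35 == (let q = (\s.true) in (7 + 0))) then (if ((if (let t = true in t) then (7 < 4) else false) && true) then (let a = false in (a && (if true then a else true))) else (let b = false in (3 == ((\c.9) b)))) else ((\d.((\e.true) (if false then 4 else 9))) (\f.f)))
step 12: [let@0.1] (if (-35 == (7 + 0)) then (if ((if (let t = true in t) then (7 < 4) else false) && true) then (let a = false in (a && (if true then a else true))) else (let b = false in (3 == ((\c.9) b)))) else ((\d.((\e.true) (if false then 4 else 9))) (\f.f)))
step 13: [delta@0.1] (if (-35 == 7) then (if ((if (let t = true in t) then (7 < 4) else false) && true) then (let a = false in (a && (if true then a else true))) else (let b = false in (3 == ((\c.9) b)))) else ((\d.((\e.true) (if false then 4 else 9))) (\f.f)))
step 14: [delta@0] (if false then (if ((if (let t = true in t) then (7 < 4) else false) && true) then (let a = false in (a && (if true then a else true))) else (let b = false in (3 == ((\c.9) b)))) else ((\d.((\e.true) (if false then 4 else 9))) (\f.f)))
step 15: [if@root] ((\d.((\e.true) (if false then 4 else 9))) (\f.f))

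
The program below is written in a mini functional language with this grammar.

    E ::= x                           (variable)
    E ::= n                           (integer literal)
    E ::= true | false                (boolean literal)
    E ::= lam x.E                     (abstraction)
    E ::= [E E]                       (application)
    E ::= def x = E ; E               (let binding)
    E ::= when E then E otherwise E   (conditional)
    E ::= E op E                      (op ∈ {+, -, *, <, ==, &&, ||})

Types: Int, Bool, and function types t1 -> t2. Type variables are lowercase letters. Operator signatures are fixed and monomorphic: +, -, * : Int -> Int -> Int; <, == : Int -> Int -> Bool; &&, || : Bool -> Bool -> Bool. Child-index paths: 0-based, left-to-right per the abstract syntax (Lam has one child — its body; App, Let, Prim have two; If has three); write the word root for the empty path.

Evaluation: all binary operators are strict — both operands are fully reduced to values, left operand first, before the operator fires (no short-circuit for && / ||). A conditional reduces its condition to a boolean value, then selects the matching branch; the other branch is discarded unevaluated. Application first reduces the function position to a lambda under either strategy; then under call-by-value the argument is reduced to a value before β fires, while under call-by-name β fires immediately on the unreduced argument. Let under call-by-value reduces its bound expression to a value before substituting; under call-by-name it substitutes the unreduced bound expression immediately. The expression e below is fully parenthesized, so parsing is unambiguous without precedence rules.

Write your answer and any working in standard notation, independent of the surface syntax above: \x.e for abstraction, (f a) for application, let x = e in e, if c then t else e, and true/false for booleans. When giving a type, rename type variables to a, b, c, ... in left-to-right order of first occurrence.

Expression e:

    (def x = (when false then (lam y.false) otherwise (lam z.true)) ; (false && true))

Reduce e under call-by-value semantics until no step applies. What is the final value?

Derivation:
step 0: (let x = (if false then (\y.false) else (\z.true)) in (false && true))
step 1: [if@0] (let x = (\z.true) in (false && true))
step 2: [let@root] (false && true)
step 3: [delta@root] false

Answer: false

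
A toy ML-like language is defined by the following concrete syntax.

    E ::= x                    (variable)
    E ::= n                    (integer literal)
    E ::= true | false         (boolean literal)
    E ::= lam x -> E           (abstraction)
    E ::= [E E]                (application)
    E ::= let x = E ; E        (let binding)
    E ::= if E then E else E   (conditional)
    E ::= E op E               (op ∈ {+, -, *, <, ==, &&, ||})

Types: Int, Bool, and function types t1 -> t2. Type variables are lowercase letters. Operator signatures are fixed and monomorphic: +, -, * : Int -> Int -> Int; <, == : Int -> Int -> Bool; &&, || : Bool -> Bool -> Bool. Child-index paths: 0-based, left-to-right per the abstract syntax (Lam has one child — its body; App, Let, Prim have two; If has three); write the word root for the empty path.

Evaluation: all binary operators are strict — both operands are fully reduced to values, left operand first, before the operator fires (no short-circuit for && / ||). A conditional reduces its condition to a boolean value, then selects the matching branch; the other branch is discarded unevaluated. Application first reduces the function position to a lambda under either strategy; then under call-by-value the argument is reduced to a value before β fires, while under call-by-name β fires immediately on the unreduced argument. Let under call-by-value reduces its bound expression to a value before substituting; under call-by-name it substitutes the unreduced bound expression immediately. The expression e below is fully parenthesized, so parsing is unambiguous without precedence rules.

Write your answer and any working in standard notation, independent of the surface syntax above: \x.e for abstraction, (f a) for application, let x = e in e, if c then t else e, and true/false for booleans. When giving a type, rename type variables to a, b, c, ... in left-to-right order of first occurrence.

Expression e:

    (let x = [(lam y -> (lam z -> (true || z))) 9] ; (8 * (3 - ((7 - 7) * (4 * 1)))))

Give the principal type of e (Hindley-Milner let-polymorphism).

Working:
  unify Bool ~ Bool
z : b
  unify b ~ Bool
\z._ : Bool -> Bool
\y._ : a -> Bool -> Bool
  unify a -> Bool -> Bool ~ Int -> c
  unify a ~ Int
  unify Bool -> Bool ~ c
_ _ : Bool -> Bool
let x : Bool -> Bool
  unify Int ~ Int
  unify Int ~ Int
  unify Int ~ Int
  unify Int ~ Int
  unify Int ~ Int
  unify Int ~ Int
  unify Int ~ Int
  unify Int ~ Int
  unify Int ~ Int
  unify Int ~ Int

Answer: Int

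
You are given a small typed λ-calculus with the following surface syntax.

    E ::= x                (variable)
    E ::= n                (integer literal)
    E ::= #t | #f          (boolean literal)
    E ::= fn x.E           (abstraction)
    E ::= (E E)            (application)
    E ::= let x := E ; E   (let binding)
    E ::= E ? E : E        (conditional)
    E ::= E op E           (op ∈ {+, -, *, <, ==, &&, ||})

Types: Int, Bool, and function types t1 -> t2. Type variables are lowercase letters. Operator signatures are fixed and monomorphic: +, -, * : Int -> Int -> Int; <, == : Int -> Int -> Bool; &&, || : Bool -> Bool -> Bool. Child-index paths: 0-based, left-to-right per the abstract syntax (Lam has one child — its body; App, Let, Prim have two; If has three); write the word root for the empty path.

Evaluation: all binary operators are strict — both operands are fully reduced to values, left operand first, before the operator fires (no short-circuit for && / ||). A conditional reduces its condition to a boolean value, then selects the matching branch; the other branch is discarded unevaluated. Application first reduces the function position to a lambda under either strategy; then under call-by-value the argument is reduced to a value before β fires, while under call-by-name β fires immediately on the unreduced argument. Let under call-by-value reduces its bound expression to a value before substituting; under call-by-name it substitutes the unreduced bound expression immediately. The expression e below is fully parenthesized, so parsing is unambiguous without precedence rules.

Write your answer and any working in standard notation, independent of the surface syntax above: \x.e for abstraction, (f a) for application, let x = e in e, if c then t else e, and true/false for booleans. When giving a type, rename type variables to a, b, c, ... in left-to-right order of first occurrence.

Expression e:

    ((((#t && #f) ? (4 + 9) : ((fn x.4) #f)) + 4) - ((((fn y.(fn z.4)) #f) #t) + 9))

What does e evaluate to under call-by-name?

Answer: -5

Trace:
step 0: (((if (true && false) then (4 + 9) else ((\x.4) false)) + 4) - ((((\y.(\z.4)) false) true) + 9))
step 1: [delta@0.0.0] (((if false then (4 + 9) else ((\x.4) false)) + 4) - ((((\y.(\z.4)) false) true) + 9))
step 2: [if@0.0] ((((\x.4) false) + 4) - ((((\y.(\z.4)) false) true) + 9))
step 3: [beta@0.0] ((4 + 4) - ((((\y.(\z.4)) false) true) + 9))
step 4: [delta@0] (8 - ((((\y.(\z.4)) false) true) + 9))
step 5: [beta@1.0.0] (8 - (((\z.4) true) + 9))
step 6: [beta@1.0] (8 - (4 + 9))
step 7: [delta@1] (8 - 13)
step 8: [delta@root] -5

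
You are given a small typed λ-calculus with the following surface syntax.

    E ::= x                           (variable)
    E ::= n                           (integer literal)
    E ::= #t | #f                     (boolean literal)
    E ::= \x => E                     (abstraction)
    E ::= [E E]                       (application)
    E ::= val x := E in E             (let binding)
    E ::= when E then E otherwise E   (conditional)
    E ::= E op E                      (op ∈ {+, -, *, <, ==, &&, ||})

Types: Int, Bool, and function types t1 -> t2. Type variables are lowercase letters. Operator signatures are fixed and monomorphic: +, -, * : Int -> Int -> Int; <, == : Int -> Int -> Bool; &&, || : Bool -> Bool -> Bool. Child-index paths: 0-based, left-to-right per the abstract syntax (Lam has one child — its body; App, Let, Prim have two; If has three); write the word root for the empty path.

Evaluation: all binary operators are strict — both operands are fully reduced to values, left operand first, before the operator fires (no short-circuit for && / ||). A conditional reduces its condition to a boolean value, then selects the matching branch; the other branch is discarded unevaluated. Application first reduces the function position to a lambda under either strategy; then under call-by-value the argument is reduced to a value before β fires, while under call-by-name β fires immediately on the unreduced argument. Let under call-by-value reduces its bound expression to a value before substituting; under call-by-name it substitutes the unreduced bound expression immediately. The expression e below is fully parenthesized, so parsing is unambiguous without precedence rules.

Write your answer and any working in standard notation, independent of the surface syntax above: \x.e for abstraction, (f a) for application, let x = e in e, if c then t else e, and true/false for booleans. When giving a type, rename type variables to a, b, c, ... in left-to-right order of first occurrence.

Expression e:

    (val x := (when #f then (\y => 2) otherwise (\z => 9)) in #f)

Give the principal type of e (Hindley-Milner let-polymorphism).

Answer: Bool

Derivation:
  unify Bool ~ Bool
\y._ : a -> Int
\z._ : b -> Int
  unify a -> Int ~ b -> Int
  unify a ~ b
  unify Int ~ Int
let x : forall. b -> Int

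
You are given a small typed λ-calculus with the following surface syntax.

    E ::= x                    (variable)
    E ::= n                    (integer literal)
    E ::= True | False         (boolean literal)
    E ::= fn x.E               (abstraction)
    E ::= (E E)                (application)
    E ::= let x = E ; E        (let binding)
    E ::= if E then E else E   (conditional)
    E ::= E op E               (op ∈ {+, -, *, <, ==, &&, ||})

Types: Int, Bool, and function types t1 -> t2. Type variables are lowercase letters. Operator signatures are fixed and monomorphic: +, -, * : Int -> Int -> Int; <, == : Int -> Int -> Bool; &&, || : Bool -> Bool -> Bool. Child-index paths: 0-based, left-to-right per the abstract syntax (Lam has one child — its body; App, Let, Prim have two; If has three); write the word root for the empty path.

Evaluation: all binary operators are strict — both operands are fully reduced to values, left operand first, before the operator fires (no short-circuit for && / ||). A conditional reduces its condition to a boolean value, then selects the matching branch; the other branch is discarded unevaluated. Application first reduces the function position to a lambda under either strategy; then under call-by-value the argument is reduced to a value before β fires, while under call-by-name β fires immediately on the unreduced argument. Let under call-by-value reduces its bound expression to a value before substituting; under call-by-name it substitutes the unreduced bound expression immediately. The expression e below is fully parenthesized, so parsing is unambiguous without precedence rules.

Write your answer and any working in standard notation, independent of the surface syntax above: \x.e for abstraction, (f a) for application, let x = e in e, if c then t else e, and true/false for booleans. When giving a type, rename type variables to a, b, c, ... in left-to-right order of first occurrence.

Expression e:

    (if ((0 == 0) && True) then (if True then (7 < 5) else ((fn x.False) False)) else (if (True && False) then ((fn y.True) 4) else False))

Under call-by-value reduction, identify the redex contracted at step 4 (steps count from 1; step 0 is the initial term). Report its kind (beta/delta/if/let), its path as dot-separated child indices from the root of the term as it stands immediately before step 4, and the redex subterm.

Derivation:
step 0: (if ((0 == 0) && true) then (if true then (7 < 5) else ((\x.false) false)) else (if (true && false) then ((\y.true) 4) else false))
step 1: [delta@0.0] (if (true && true) then (if true then (7 < 5) else ((\x.false) false)) else (if (true && false) then ((\y.true) 4) else false))
step 2: [delta@0] (if true then (if true then (7 < 5) else ((\x.false) false)) else (if (true && false) then ((\y.true) 4) else false))
step 3: [if@root] (if true then (7 < 5) else ((\x.false) false))
step 4: [if@root] (7 < 5)

Answer: if at root : (if true then (7 < 5) else ((\x.false) false))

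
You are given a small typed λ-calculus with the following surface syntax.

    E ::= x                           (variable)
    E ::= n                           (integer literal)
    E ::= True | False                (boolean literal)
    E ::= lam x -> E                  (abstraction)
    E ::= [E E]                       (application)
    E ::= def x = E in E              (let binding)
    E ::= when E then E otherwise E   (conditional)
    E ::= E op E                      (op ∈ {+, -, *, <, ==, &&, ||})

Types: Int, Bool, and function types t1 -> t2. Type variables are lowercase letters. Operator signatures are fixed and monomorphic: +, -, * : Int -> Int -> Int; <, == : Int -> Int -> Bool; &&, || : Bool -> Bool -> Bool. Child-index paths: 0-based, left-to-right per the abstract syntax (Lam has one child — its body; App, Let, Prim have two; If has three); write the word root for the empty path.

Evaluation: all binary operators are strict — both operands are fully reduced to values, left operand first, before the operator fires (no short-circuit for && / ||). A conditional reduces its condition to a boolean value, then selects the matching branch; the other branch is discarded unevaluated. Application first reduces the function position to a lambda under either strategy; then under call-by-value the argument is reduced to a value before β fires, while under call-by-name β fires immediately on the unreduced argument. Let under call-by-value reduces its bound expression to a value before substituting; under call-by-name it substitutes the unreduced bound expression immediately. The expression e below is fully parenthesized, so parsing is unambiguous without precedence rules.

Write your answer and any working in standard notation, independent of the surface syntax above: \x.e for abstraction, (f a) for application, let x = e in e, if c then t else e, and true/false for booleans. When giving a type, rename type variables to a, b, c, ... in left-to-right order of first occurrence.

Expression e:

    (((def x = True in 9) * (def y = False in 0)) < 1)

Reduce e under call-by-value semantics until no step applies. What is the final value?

Trace:
step 0: (((let x = true in 9) * (let y = false in 0)) < 1)
step 1: [let@0.0] ((9 * (let y = false in 0)) < 1)
step 2: [let@0.1] ((9 * 0) < 1)
step 3: [delta@0] (0 < 1)
step 4: [delta@root] true

Answer: true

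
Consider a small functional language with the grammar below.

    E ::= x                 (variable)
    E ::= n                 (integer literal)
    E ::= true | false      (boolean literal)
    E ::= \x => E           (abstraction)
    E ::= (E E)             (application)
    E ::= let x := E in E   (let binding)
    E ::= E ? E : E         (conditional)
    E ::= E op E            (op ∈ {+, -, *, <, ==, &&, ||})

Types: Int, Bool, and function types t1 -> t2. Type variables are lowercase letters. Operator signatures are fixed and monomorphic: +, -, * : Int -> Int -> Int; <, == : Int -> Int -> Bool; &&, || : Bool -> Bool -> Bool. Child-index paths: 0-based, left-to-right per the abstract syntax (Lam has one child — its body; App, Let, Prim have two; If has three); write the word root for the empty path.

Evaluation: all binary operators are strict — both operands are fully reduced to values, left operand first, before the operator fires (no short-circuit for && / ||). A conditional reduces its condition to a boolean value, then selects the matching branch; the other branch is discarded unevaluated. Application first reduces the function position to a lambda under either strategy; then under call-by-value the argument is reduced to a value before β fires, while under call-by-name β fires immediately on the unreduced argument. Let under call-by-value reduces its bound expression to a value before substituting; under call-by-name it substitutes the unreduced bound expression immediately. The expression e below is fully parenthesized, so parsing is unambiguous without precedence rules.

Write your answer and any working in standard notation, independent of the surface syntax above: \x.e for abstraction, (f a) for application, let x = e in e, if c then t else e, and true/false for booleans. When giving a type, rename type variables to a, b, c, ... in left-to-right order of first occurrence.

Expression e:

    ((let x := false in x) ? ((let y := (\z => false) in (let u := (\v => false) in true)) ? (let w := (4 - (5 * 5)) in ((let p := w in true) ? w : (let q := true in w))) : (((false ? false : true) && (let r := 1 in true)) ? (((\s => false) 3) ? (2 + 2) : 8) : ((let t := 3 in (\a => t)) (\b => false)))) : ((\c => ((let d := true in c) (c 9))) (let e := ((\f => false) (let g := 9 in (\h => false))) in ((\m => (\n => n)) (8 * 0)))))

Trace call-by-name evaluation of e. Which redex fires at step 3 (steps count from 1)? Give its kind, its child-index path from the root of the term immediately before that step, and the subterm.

Answer: beta at root : ((\c.((let d = true in c) (c 9))) (let e = ((\f.false) (let g = 9 in (\h.false))) in ((\m.(\n.n)) (8 * 0))))

Trace:
step 0: (if (let x = false in x) then (if (let y = (\z.false) in (let u = (\v.false) in true)) then (let w = (4 - (5 * 5)) in (if (let p = w in true) then w else (let q = true in w))) else (if ((if false then false else true) && (let r = 1 in true)) then (if ((\s.false) 3) then (2 + 2) else 8) else ((let t = 3 in (\a.t)) (\b.false)))) else ((\c.((let d = true in c) (c 9))) (let e = ((\f.false) (let g = 9 in (\h.false))) in ((\m.(\n.n)) (8 * 0)))))
step 1: [let@0] (if false then (if (let y = (\z.false) in (let u = (\v.false) in true)) then (let w = (4 - (5 * 5)) in (if (let p = w in true) then w else (let q = true in w))) else (if ((if false then false else true) && (let r = 1 in true)) then (if ((\s.false) 3) then (2 + 2) else 8) else ((let t = 3 in (\a.t)) (\b.false)))) else ((\c.((let d = true in c) (c 9))) (let e = ((\f.false) (let g = 9 in (\h.false))) in ((\m.(\n.n)) (8 * 0)))))
step 2: [if@root] ((\c.((let d = true in c) (c 9))) (let e = ((\f.false) (let g = 9 in (\h.false))) in ((\m.(\n.n)) (8 * 0))))
step 3: [beta@root] ((let d = true in (let e = ((\f.false) (let g = 9 in (\h.false))) in ((\m.(\n.n)) (8 * 0)))) ((let e = ((\f.false) (let g = 9 in (\h.false))) in ((\m.(\n.n)) (8 * 0))) 9))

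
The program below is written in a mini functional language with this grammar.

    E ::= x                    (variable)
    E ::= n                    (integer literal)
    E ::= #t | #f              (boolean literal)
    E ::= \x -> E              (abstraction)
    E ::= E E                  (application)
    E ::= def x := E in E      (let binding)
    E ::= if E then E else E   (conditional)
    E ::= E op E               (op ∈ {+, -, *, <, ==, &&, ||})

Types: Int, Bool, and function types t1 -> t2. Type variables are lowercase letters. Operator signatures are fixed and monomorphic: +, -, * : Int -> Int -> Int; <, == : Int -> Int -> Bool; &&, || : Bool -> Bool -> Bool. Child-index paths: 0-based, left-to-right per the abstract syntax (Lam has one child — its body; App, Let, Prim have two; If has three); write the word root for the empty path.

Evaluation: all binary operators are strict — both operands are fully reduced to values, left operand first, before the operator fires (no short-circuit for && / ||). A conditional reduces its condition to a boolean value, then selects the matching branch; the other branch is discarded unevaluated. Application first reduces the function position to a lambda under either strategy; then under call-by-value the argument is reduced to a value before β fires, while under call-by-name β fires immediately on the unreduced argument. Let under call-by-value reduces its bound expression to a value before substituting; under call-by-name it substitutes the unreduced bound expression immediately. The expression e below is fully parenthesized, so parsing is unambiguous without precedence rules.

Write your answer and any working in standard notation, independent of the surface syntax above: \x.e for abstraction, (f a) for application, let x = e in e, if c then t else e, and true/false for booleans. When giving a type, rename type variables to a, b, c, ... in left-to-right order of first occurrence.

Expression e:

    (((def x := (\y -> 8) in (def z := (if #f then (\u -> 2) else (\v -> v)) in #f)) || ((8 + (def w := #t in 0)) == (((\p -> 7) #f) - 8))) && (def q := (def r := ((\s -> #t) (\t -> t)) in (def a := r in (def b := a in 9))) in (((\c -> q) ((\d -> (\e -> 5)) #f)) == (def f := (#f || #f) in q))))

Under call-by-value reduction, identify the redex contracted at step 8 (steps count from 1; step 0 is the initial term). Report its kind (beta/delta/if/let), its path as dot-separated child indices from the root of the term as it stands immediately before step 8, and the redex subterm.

Answer: delta at 0.1 : (8 == -1)

Trace:
step 0: (((let x = (\y.8) in (let z = (if false then (\u.2) else (\v.v)) in false)) || ((8 + (let w = true in 0)) == (((\p.7) false) - 8))) && (let q = (let r = ((\s.true) (\t.t)) in (let a = r in (let b = a in 9))) in (((\c.q) ((\d.(\e.5)) false)) == (let f = (false || false) in q))))
step 1: [let@0.0] (((let z = (if false then (\u.2) else (\v.v)) in false) || ((8 + (let w = true in 0)) == (((\p.7) false) - 8))) && (let q = (let r = ((\s.true) (\t.t)) in (let a = r in (let b = a in 9))) in (((\c.q) ((\d.(\e.5)) false)) == (let f = (false || false) in q))))
step 2: [if@0.0.0] (((let z = (\v.v) in false) || ((8 + (let w = true in 0)) == (((\p.7) false) - 8))) && (let q = (let r = ((\s.true) (\t.t)) in (let a = r in (let b = a in 9))) in (((\c.q) ((\d.(\e.5)) false)) == (let f = (false || false) in q))))
step 3: [let@0.0] ((false || ((8 + (let w = true in 0)) == (((\p.7) false) - 8))) && (let q = (let r = ((\s.true) (\t.t)) in (let a = r in (let b = a in 9))) in (((\c.q) ((\d.(\e.5)) false)) == (let f = (false || false) in q))))
step 4: [let@0.1.0.1] ((false || ((8 + 0) == (((\p.7) false) - 8))) && (let q = (let r = ((\s.true) (\t.t)) in (let a = r in (let b = a in 9))) in (((\c.q) ((\d.(\e.5)) false)) == (let f = (false || false) in q))))
step 5: [delta@0.1.0] ((false || (8 == (((\p.7) false) - 8))) && (let q = (let r = ((\s.true) (\t.t)) in (let a = r in (let b = a in 9))) in (((\c.q) ((\d.(\e.5)) false)) == (let f = (false || false) in q))))
step 6: [beta@0.1.1.0] ((false || (8 == (7 - 8))) && (let q = (let r = ((\s.true) (\t.t)) in (let a = r in (let b = a in 9))) in (((\c.q) ((\d.(\e.5)) false)) == (let f = (false || false) in q))))
step 7: [delta@0.1.1] ((false || (8 == -1)) && (let q = (let r = ((\s.true) (\t.t)) in (let a = r in (let b = a in 9))) in (((\c.q) ((\d.(\e.5)) false)) == (let f = (false || false) in q))))
step 8: [delta@0.1] ((false || false) && (let q = (let r = ((\s.true) (\t.t)) in (let a = r in (let b = a in 9))) in (((\c.q) ((\d.(\e.5)) false)) == (let f = (false || false) in q))))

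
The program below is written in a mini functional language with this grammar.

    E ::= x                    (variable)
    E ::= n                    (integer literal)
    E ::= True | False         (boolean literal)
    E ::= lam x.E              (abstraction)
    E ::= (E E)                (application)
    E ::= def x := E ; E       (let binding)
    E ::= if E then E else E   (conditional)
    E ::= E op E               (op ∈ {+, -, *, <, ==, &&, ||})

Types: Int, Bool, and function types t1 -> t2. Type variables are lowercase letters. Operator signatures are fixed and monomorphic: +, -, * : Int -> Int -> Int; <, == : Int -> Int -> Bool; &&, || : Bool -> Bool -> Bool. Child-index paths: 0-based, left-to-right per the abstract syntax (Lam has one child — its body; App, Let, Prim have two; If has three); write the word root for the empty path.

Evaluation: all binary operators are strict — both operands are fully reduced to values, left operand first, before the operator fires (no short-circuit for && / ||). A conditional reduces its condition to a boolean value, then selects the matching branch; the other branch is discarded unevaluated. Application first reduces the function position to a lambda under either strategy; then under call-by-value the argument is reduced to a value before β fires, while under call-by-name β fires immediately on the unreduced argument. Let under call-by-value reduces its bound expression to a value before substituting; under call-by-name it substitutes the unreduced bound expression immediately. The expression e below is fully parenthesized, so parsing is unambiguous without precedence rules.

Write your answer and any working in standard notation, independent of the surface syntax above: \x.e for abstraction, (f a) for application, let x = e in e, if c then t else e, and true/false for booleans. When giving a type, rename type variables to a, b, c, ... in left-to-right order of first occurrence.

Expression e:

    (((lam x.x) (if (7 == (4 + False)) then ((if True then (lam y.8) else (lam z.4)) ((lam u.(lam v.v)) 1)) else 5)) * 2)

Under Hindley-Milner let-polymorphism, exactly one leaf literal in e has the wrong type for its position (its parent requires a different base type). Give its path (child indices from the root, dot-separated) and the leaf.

Answer: 0.1.0.1.1 : false

Derivation:
x : a
\x._ : a -> a
  unify Int ~ Int
  unify Int ~ Int
  unify Bool ~ Int
  FAIL: mismatch Bool ~ Int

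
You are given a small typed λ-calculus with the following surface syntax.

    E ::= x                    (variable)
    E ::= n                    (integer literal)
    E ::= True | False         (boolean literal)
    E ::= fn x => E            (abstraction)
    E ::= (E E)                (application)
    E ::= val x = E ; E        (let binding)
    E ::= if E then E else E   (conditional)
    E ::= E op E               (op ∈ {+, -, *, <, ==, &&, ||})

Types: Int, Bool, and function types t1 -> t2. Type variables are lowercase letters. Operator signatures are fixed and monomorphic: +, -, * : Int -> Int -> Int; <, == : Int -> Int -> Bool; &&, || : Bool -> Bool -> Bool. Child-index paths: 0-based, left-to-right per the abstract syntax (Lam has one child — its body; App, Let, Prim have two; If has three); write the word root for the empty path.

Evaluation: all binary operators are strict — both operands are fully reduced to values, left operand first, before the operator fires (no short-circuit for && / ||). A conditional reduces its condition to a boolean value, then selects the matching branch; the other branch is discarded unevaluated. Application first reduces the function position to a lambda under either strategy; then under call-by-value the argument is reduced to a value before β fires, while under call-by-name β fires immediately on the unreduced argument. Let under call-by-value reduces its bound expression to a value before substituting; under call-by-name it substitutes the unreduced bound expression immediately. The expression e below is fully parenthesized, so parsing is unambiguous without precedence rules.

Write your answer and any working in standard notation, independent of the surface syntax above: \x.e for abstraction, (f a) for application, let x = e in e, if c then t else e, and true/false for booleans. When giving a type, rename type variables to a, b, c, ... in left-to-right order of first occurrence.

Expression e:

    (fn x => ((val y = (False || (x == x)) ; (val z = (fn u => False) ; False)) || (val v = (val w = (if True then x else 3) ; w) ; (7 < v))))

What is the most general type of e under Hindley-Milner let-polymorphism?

Answer: Int -> Bool

Trace:
  unify Bool ~ Bool
x : a
  unify a ~ Int
x : Int
  unify Int ~ Int
  unify Bool ~ Bool
let y : Bool
\u._ : b -> Bool
let z : forall. b -> Bool
  unify Bool ~ Bool
  unify Bool ~ Bool
x : Int
  unify Int ~ Int
let w : Int
w : Int
let v : Int
  unify Int ~ Int
v : Int
  unify Int ~ Int
  unify Bool ~ Bool
\x._ : Int -> Bool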